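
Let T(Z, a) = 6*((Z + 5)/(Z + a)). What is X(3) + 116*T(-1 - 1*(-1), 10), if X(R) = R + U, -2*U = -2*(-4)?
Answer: 347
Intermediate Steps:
U = -4 (U = -(-1)*(-4) = -½*8 = -4)
T(Z, a) = 6*(5 + Z)/(Z + a) (T(Z, a) = 6*((5 + Z)/(Z + a)) = 6*(5 + Z)/(Z + a))
X(R) = -4 + R (X(R) = R - 4 = -4 + R)
X(3) + 116*T(-1 - 1*(-1), 10) = (-4 + 3) + 116*(6*(5 + (-1 - 1*(-1)))/((-1 - 1*(-1)) + 10)) = -1 + 116*(6*(5 + (-1 + 1))/((-1 + 1) + 10)) = -1 + 116*(6*(5 + 0)/(0 + 10)) = -1 + 116*(6*5/10) = -1 + 116*(6*(⅒)*5) = -1 + 116*3 = -1 + 348 = 347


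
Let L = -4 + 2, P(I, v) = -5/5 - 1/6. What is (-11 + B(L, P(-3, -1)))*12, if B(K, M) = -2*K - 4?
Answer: -132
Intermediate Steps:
P(I, v) = -7/6 (P(I, v) = -5*⅕ - 1*⅙ = -1 - ⅙ = -7/6)
L = -2
B(K, M) = -4 - 2*K
(-11 + B(L, P(-3, -1)))*12 = (-11 + (-4 - 2*(-2)))*12 = (-11 + (-4 + 4))*12 = (-11 + 0)*12 = -11*12 = -132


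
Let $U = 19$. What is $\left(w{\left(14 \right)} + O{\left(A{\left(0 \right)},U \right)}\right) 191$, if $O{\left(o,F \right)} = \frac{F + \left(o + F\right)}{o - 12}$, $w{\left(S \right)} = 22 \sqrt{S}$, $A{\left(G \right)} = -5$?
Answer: $- \frac{6303}{17} + 4202 \sqrt{14} \approx 15352.0$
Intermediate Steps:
$O{\left(o,F \right)} = \frac{o + 2 F}{-12 + o}$ ($O{\left(o,F \right)} = \frac{F + \left(F + o\right)}{-12 + o} = \frac{o + 2 F}{-12 + o}$)
$\left(w{\left(14 \right)} + O{\left(A{\left(0 \right)},U \right)}\right) 191 = \left(22 \sqrt{14} + \frac{-5 + 2 \cdot 19}{-12 - 5}\right) 191 = \left(22 \sqrt{14} + \frac{-5 + 38}{-17}\right) 191 = \left(22 \sqrt{14} - \frac{33}{17}\right) 191 = \left(- \frac{33}{17} + 22 \sqrt{14}\right) 191 = - \frac{6303}{17} + 4202 \sqrt{14}$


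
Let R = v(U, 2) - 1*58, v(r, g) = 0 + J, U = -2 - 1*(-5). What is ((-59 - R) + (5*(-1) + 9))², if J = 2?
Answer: 1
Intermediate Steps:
U = 3 (U = -2 + 5 = 3)
v(r, g) = 2 (v(r, g) = 0 + 2 = 2)
R = -56 (R = 2 - 1*58 = 2 - 58 = -56)
((-59 - R) + (5*(-1) + 9))² = ((-59 - 1*(-56)) + (5*(-1) + 9))² = ((-59 + 56) + (-5 + 9))² = (-3 + 4)² = 1² = 1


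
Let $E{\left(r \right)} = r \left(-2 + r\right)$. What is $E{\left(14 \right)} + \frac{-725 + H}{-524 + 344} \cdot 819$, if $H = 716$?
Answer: $\frac{4179}{20} \approx 208.95$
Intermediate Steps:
$E{\left(14 \right)} + \frac{-725 + H}{-524 + 344} \cdot 819 = 14 \left(-2 + 14\right) + \frac{-725 + 716}{-524 + 344} \cdot 819 = 14 \cdot 12 + - \frac{9}{-180} \cdot 819 = 168 + \left(-9\right) \left(- \frac{1}{180}\right) 819 = 168 + \frac{1}{20} \cdot 819 = 168 + \frac{819}{20} = \frac{4179}{20}$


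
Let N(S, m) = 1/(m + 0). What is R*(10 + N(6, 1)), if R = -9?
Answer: -99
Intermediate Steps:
N(S, m) = 1/m
R*(10 + N(6, 1)) = -9*(10 + 1/1) = -9*(10 + 1) = -9*11 = -99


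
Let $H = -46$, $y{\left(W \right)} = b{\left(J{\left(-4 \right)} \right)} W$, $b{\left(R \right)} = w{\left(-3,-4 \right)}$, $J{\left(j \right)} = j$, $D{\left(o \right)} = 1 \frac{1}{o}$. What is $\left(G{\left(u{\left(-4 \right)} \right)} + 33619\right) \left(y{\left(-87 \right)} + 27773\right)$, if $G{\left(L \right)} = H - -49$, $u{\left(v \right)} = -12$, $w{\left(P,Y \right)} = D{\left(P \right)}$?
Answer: $934758844$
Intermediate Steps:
$D{\left(o \right)} = \frac{1}{o}$
$w{\left(P,Y \right)} = \frac{1}{P}$
$b{\left(R \right)} = - \frac{1}{3}$ ($b{\left(R \right)} = \frac{1}{-3} = - \frac{1}{3}$)
$y{\left(W \right)} = - \frac{W}{3}$
$G{\left(L \right)} = 3$ ($G{\left(L \right)} = -46 - -49 = -46 + 49 = 3$)
$\left(G{\left(u{\left(-4 \right)} \right)} + 33619\right) \left(y{\left(-87 \right)} + 27773\right) = \left(3 + 33619\right) \left(\left(- \frac{1}{3}\right) \left(-87\right) + 27773\right) = 33622 \left(29 + 27773\right) = 33622 \cdot 27802 = 934758844$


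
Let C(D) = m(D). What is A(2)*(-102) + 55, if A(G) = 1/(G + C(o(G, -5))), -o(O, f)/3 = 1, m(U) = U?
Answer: 157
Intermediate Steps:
o(O, f) = -3 (o(O, f) = -3*1 = -3)
C(D) = D
A(G) = 1/(-3 + G) (A(G) = 1/(G - 3) = 1/(-3 + G))
A(2)*(-102) + 55 = -102/(-3 + 2) + 55 = -102/(-1) + 55 = -1*(-102) + 55 = 102 + 55 = 157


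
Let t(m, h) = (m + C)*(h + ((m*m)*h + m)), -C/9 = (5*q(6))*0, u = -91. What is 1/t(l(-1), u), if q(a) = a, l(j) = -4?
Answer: 1/6204 ≈ 0.00016119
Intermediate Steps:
C = 0 (C = -9*5*6*0 = -270*0 = -9*0 = 0)
t(m, h) = m*(h + m + h*m²) (t(m, h) = (m + 0)*(h + ((m*m)*h + m)) = m*(h + (m²*h + m)) = m*(h + (h*m² + m)) = m*(h + (m + h*m²)) = m*(h + m + h*m²))
1/t(l(-1), u) = 1/(-4*(-91 - 4 - 91*(-4)²)) = 1/(-4*(-91 - 4 - 91*16)) = 1/(-4*(-91 - 4 - 1456)) = 1/(-4*(-1551)) = 1/6204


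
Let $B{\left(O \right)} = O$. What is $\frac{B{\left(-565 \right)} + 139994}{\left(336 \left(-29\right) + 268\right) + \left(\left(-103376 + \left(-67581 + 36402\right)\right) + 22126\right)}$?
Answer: $- \frac{139429}{121905} \approx -1.1438$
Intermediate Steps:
$\frac{B{\left(-565 \right)} + 139994}{\left(336 \left(-29\right) + 268\right) + \left(\left(-103376 + \left(-67581 + 36402\right)\right) + 22126\right)} = \frac{-565 + 139994}{\left(336 \left(-29\right) + 268\right) + \left(\left(-103376 + \left(-67581 + 36402\right)\right) + 22126\right)} = \frac{139429}{\left(-9744 + 268\right) + \left(\left(-103376 - 31179\right) + 22126\right)} = \frac{139429}{-9476 + \left(-134555 + 22126\right)} = \frac{139429}{-9476 - 112429} = \frac{139429}{-121905} = 139429 \left(- \frac{1}{121905}\right) = - \frac{139429}{121905}$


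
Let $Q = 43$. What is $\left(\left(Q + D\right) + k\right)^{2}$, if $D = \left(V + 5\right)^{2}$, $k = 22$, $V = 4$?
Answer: $21316$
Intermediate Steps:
$D = 81$ ($D = \left(4 + 5\right)^{2} = 9^{2} = 81$)
$\left(\left(Q + D\right) + k\right)^{2} = \left(\left(43 + 81\right) + 22\right)^{2} = \left(124 + 22\right)^{2} = 146^{2} = 21316$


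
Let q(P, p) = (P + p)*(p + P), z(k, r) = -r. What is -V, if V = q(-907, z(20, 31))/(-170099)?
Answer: 879844/170099 ≈ 5.1725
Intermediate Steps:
q(P, p) = (P + p)² (q(P, p) = (P + p)*(P + p) = (P + p)²)
V = -879844/170099 (V = (-907 - 1*31)²/(-170099) = (-907 - 31)²*(-1/170099) = (-938)²*(-1/170099) = 879844*(-1/170099) = -879844/170099 ≈ -5.1725)
-V = -1*(-879844/170099) = 879844/170099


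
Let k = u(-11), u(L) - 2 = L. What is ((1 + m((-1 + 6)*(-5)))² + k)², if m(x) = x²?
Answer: 153559745689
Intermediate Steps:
u(L) = 2 + L
k = -9 (k = 2 - 11 = -9)
((1 + m((-1 + 6)*(-5)))² + k)² = ((1 + ((-1 + 6)*(-5))²)² - 9)² = ((1 + (5*(-5))²)² - 9)² = ((1 + (-25)²)² - 9)² = ((1 + 625)² - 9)² = (626² - 9)² = (391876 - 9)² = 391867² = 153559745689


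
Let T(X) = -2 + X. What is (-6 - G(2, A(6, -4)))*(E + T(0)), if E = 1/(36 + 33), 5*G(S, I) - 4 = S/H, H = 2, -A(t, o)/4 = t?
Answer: 959/69 ≈ 13.899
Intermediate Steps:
A(t, o) = -4*t
G(S, I) = ⅘ + S/10 (G(S, I) = ⅘ + (S/2)/5 = ⅘ + S/10)
E = 1/69 ≈ 0.014493
(-6 - G(2, A(6, -4)))*(E + T(0)) = (-6 - (⅘ + (⅒)*2))*(1/69 + (-2 + 0)) = (-6 - (⅘ + ⅕))*(1/69 - 2) = (-6 - 1*1)*(-137/69) = (-6 - 1)*(-137/69) = -7*(-137/69) = 959/69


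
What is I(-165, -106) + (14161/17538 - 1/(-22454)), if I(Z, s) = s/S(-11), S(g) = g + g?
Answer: 6092295577/1082945193 ≈ 5.6257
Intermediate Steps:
S(g) = 2*g
I(Z, s) = -s/22 (I(Z, s) = s/((2*(-11))) = s/(-22) = s*(-1/22) = -s/22)
I(-165, -106) + (14161/17538 - 1/(-22454)) = -1/22*(-106) + (14161/17538 - 1/(-22454)) = 53/11 + (14161*(1/17538) - 1*(-1/22454)) = 53/11 + (14161/17538 + 1/22454) = 53/11 + 79497158/98449563 = 6092295577/1082945193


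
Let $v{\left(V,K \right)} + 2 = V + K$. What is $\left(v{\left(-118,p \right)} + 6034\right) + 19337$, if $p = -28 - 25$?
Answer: $25198$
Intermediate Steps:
$p = -53$
$v{\left(V,K \right)} = -2 + K + V$ ($v{\left(V,K \right)} = -2 + \left(V + K\right) = -2 + \left(K + V\right) = -2 + K + V$)
$\left(v{\left(-118,p \right)} + 6034\right) + 19337 = \left(\left(-2 - 53 - 118\right) + 6034\right) + 19337 = \left(-173 + 6034\right) + 19337 = 5861 + 19337 = 25198$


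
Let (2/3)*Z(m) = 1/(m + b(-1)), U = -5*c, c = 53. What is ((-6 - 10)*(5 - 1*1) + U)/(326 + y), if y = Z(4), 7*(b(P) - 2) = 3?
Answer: -9870/9787 ≈ -1.0085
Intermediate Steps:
b(P) = 17/7 (b(P) = 2 + (⅐)*3 = 2 + 3/7 = 17/7)
U = -265 (U = -5*53 = -265)
Z(m) = 3/(2*(17/7 + m)) (Z(m) = 3/(2*(m + 17/7)) = 3/(2*(17/7 + m)))
y = 7/30 (y = 21/(2*(17 + 7*4)) = 21/(2*(17 + 28)) = (21/2)/45 = (21/2)*(1/45) = 7/30 ≈ 0.23333)
((-6 - 10)*(5 - 1*1) + U)/(326 + y) = ((-6 - 10)*(5 - 1*1) - 265)/(326 + 7/30) = (-16*(5 - 1) - 265)/(9787/30) = (-16*4 - 265)*(30/9787) = (-64 - 265)*(30/9787) = -329*30/9787 = -9870/9787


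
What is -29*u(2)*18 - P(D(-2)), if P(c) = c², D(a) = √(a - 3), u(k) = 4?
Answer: -2083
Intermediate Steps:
D(a) = √(-3 + a)
-29*u(2)*18 - P(D(-2)) = -29*4*18 - (√(-3 - 2))² = -116*18 - (√(-5))² = -2088 - (I*√5)² = -2088 - 1*(-5) = -2088 + 5 = -2083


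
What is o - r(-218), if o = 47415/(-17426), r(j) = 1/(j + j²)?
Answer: -560757854/206088589 ≈ -2.7210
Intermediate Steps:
o = -47415/17426 (o = 47415*(-1/17426) = -47415/17426 ≈ -2.7209)
o - r(-218) = -47415/17426 - 1/((-218)*(1 - 218)) = -47415/17426 - (-1)/(218*(-217)) = -47415/17426 - (-1)*(-1)/(218*217) = -47415/17426 - 1*1/47306 = -47415/17426 - 1/47306 = -560757854/206088589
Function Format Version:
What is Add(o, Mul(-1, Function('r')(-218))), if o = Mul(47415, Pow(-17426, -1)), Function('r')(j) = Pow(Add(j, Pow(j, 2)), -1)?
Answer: Rational(-560757854, 206088589) ≈ -2.7210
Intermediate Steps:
o = Rational(-47415, 17426) (o = Mul(47415, Rational(-1, 17426)) = Rational(-47415, 17426) ≈ -2.7209)
Add(o, Mul(-1, Function('r')(-218))) = Add(Rational(-47415, 17426), Mul(-1, Mul(Pow(-218, -1), Pow(Add(1, -218), -1)))) = Add(Rational(-47415, 17426), Mul(-1, Mul(Rational(-1, 218), Pow(-217, -1)))) = Add(Rational(-47415, 17426), Mul(-1, Mul(Rational(-1, 218), Rational(-1, 217)))) = Add(Rational(-47415, 17426), Mul(-1, Rational(1, 47306))) = Add(Rational(-47415, 17426), Rational(-1, 47306)) = Rational(-560757854, 206088589)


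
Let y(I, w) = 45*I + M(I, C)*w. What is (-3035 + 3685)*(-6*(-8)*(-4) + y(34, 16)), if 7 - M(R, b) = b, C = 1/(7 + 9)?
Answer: 941850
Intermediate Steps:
C = 1/16 ≈ 0.062500
M(R, b) = 7 - b
y(I, w) = 45*I + 111*w/16 (y(I, w) = 45*I + (7 - 1*1/16)*w = 45*I + (7 - 1/16)*w = 45*I + 111*w/16)
(-3035 + 3685)*(-6*(-8)*(-4) + y(34, 16)) = (-3035 + 3685)*(-6*(-8)*(-4) + (45*34 + (111/16)*16)) = 650*(48*(-4) + (1530 + 111)) = 650*(-192 + 1641) = 650*1449 = 941850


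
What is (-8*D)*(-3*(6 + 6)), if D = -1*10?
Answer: -2880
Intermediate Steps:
D = -10
(-8*D)*(-3*(6 + 6)) = (-8*(-10))*(-3*(6 + 6)) = 80*(-3*12) = 80*(-36) = -2880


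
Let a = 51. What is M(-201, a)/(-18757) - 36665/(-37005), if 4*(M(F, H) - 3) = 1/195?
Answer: 35755945813/36093344820 ≈ 0.99065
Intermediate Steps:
M(F, H) = 2341/780 (M(F, H) = 3 + (1/4)/195 = 3 + (1/4)*(1/195) = 3 + 1/780 = 2341/780)
M(-201, a)/(-18757) - 36665/(-37005) = (2341/780)/(-18757) - 36665/(-37005) = (2341/780)*(-1/18757) - 36665*(-1/37005) = -2341/14630460 + 7333/7401 = 35755945813/36093344820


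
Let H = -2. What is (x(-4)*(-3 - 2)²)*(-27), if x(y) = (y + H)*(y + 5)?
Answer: 4050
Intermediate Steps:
x(y) = (-2 + y)*(5 + y) (x(y) = (y - 2)*(y + 5) = (-2 + y)*(5 + y))
(x(-4)*(-3 - 2)²)*(-27) = ((-10 + (-4)² + 3*(-4))*(-3 - 2)²)*(-27) = ((-10 + 16 - 12)*(-5)²)*(-27) = -6*25*(-27) = -150*(-27) = 4050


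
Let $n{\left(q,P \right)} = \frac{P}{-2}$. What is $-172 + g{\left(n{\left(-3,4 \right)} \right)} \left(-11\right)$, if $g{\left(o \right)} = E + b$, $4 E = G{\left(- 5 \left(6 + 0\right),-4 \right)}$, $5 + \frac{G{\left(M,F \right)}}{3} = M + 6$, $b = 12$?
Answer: $- \frac{259}{4} \approx -64.75$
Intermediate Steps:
$n{\left(q,P \right)} = - \frac{P}{2}$ ($n{\left(q,P \right)} = P \left(- \frac{1}{2}\right) = - \frac{P}{2}$)
$G{\left(M,F \right)} = 3 + 3 M$ ($G{\left(M,F \right)} = -15 + 3 \left(M + 6\right) = -15 + 3 \left(6 + M\right) = -15 + \left(18 + 3 M\right) = 3 + 3 M$)
$E = - \frac{87}{4}$ ($E = \frac{3 + 3 \left(- 5 \left(6 + 0\right)\right)}{4} = \frac{3 + 3 \left(\left(-5\right) 6\right)}{4} = \frac{3 + 3 \left(-30\right)}{4} = \frac{3 - 90}{4} = \frac{1}{4} \left(-87\right) = - \frac{87}{4} \approx -21.75$)
$g{\left(o \right)} = - \frac{39}{4}$ ($g{\left(o \right)} = - \frac{87}{4} + 12 = - \frac{39}{4}$)
$-172 + g{\left(n{\left(-3,4 \right)} \right)} \left(-11\right) = -172 - - \frac{429}{4} = -172 + \frac{429}{4} = - \frac{259}{4}$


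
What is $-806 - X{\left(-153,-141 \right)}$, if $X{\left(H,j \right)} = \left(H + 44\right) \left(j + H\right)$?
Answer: $-32852$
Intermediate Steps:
$X{\left(H,j \right)} = \left(44 + H\right) \left(H + j\right)$
$-806 - X{\left(-153,-141 \right)} = -806 - \left(\left(-153\right)^{2} + 44 \left(-153\right) + 44 \left(-141\right) - -21573\right) = -806 - \left(23409 - 6732 - 6204 + 21573\right) = -806 - 32046 = -32852$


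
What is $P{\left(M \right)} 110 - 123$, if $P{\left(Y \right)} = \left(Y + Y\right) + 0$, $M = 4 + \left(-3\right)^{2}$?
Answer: $2737$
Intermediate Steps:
$M = 13$ ($M = 4 + 9 = 13$)
$P{\left(Y \right)} = 2 Y$ ($P{\left(Y \right)} = 2 Y + 0 = 2 Y$)
$P{\left(M \right)} 110 - 123 = 2 \cdot 13 \cdot 110 - 123 = 26 \cdot 110 - 123 = 2860 - 123 = 2737$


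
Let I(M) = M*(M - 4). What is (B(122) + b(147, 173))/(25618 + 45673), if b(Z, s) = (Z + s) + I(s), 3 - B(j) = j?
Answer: 29438/71291 ≈ 0.41293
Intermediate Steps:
B(j) = 3 - j
I(M) = M*(-4 + M)
b(Z, s) = Z + s + s*(-4 + s) (b(Z, s) = (Z + s) + s*(-4 + s) = Z + s + s*(-4 + s))
(B(122) + b(147, 173))/(25618 + 45673) = ((3 - 1*122) + (147 + 173 + 173*(-4 + 173)))/(25618 + 45673) = ((3 - 122) + (147 + 173 + 173*169))/71291 = (-119 + (147 + 173 + 29237))*(1/71291) = (-119 + 29557)*(1/71291) = 29438*(1/71291) = 29438/71291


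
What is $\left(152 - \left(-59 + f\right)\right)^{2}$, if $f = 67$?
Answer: $20736$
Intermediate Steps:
$\left(152 - \left(-59 + f\right)\right)^{2} = \left(152 + \left(59 - 67\right)\right)^{2} = \left(152 - 8\right)^{2} = 144^{2} = 20736$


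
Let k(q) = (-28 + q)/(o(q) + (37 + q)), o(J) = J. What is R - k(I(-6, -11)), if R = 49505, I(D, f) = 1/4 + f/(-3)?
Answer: 26633979/538 ≈ 49506.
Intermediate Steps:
I(D, f) = 1/4 - f/3 (I(D, f) = 1*(1/4) + f*(-1/3) = 1/4 - f/3)
k(q) = (-28 + q)/(37 + 2*q) (k(q) = (-28 + q)/(q + (37 + q)) = (-28 + q)/(37 + 2*q))
R - k(I(-6, -11)) = 49505 - (-28 + (1/4 - 1/3*(-11)))/(37 + 2*(1/4 - 1/3*(-11))) = 49505 - (-28 + (1/4 + 11/3))/(37 + 2*(1/4 + 11/3)) = 49505 - (-28 + 47/12)/(37 + 2*(47/12)) = 49505 - (-289)/((37 + 47/6)*12) = 49505 - (-289)/(269/6*12) = 49505 - 6*(-289)/(269*12) = 49505 - 1*(-289/538) = 49505 + 289/538 = 26633979/538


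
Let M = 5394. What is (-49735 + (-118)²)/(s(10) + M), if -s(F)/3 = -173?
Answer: -3979/657 ≈ -6.0563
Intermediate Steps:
s(F) = 519 (s(F) = -3*(-173) = 519)
(-49735 + (-118)²)/(s(10) + M) = (-49735 + (-118)²)/(519 + 5394) = (-49735 + 13924)/5913 = -35811*1/5913 = -3979/657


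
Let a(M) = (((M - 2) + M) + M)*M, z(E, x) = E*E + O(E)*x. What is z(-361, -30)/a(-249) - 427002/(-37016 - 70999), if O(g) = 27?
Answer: 31208476889/6714968505 ≈ 4.6476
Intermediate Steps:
z(E, x) = E**2 + 27*x (z(E, x) = E*E + 27*x = E**2 + 27*x)
a(M) = M*(-2 + 3*M) (a(M) = (((-2 + M) + M) + M)*M = ((-2 + 2*M) + M)*M = (-2 + 3*M)*M = M*(-2 + 3*M))
z(-361, -30)/a(-249) - 427002/(-37016 - 70999) = ((-361)**2 + 27*(-30))/((-249*(-2 + 3*(-249)))) - 427002/(-37016 - 70999) = (130321 - 810)/((-249*(-2 - 747))) - 427002/(-108015) = 129511/((-249*(-749))) - 427002*(-1/108015) = 129511/186501 + 142334/36005 = 31208476889/6714968505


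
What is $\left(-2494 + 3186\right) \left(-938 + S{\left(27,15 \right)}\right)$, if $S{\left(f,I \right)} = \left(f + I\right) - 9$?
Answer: $-626260$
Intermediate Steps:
$S{\left(f,I \right)} = -9 + I + f$ ($S{\left(f,I \right)} = \left(I + f\right) - 9 = -9 + I + f$)
$\left(-2494 + 3186\right) \left(-938 + S{\left(27,15 \right)}\right) = \left(-2494 + 3186\right) \left(-938 + \left(-9 + 15 + 27\right)\right) = 692 \left(-938 + 33\right) = 692 \left(-905\right) = -626260$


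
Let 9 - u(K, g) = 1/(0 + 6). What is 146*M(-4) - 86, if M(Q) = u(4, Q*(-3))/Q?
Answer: -4901/12 ≈ -408.42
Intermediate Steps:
u(K, g) = 53/6 (u(K, g) = 9 - 1/(0 + 6) = 9 - 1/6 = 9 - 1*⅙ = 9 - ⅙ = 53/6)
M(Q) = 53/(6*Q)
146*M(-4) - 86 = 146*((53/6)/(-4)) - 86 = 146*((53/6)*(-¼)) - 86 = 146*(-53/24) - 86 = -3869/12 - 86 = -4901/12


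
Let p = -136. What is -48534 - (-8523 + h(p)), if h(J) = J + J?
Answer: -39739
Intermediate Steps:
h(J) = 2*J
-48534 - (-8523 + h(p)) = -48534 - (-8523 + 2*(-136)) = -48534 - (-8523 - 272) = -48534 - 1*(-8795) = -48534 + 8795 = -39739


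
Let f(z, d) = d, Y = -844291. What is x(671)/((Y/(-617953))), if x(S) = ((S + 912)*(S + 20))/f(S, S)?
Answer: 96564248987/80931323 ≈ 1193.2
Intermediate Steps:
x(S) = (20 + S)*(912 + S)/S (x(S) = ((S + 912)*(S + 20))/S = ((912 + S)*(20 + S))/S = ((20 + S)*(912 + S))/S = (20 + S)*(912 + S)/S)
x(671)/((Y/(-617953))) = (932 + 671 + 18240/671)/((-844291/(-617953))) = (932 + 671 + 18240*(1/671))/((-844291*(-1/617953))) = (932 + 671 + 18240/671)/(120613/88279) = (1093853/671)*(88279/120613) = 96564248987/80931323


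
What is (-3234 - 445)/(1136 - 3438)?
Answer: 3679/2302 ≈ 1.5982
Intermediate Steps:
(-3234 - 445)/(1136 - 3438) = -3679/(-2302) = -3679*(-1/2302) = 3679/2302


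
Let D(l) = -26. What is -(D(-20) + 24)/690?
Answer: 1/345 ≈ 0.0028986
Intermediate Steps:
-(D(-20) + 24)/690 = -(-26 + 24)/690 = -(-2)/690 = -1*(-1/345) = 1/345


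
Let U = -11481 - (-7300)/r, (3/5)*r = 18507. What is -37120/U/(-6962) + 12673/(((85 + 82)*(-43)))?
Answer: -3125239204980917/1770412570827569 ≈ -1.7653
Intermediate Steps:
r = 30845 (r = (5/3)*18507 = 30845)
U = -70824829/6169 (U = -11481 - (-7300)/30845 = -11481 - 1*(-1460/6169) = -11481 + 1460/6169 = -70824829/6169 ≈ -11481.)
-37120/U/(-6962) + 12673/(((85 + 82)*(-43))) = -37120/(-70824829/6169)/(-6962) + 12673/(((85 + 82)*(-43))) = -37120*(-6169/70824829)*(-1/6962) + 12673/((167*(-43))) = (228993280/70824829)*(-1/6962) + 12673/(-7181) = -114496640/246541229749 + 12673*(-1/7181) = -114496640/246541229749 - 12673/7181 = -3125239204980917/1770412570827569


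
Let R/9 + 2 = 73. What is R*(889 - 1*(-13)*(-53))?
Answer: 127800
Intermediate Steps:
R = 639 (R = -18 + 9*73 = -18 + 657 = 639)
R*(889 - 1*(-13)*(-53)) = 639*(889 - 1*(-13)*(-53)) = 639*(889 + 13*(-53)) = 639*(889 - 689) = 639*200 = 127800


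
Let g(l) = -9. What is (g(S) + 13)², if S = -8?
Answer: 16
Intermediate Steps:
(g(S) + 13)² = (-9 + 13)² = 4² = 16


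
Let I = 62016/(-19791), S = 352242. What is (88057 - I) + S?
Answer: 2904673175/6597 ≈ 4.4030e+5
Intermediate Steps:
I = -20672/6597 (I = 62016*(-1/19791) = -20672/6597 ≈ -3.1335)
(88057 - I) + S = (88057 - 1*(-20672/6597)) + 352242 = (88057 + 20672/6597) + 352242 = 580932701/6597 + 352242 = 2904673175/6597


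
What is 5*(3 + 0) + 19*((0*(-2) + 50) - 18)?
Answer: 623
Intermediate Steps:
5*(3 + 0) + 19*((0*(-2) + 50) - 18) = 5*3 + 19*((0 + 50) - 18) = 15 + 19*(50 - 18) = 15 + 19*32 = 15 + 608 = 623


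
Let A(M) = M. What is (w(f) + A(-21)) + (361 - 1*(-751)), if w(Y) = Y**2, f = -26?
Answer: 1767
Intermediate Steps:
(w(f) + A(-21)) + (361 - 1*(-751)) = ((-26)**2 - 21) + (361 - 1*(-751)) = (676 - 21) + (361 + 751) = 655 + 1112 = 1767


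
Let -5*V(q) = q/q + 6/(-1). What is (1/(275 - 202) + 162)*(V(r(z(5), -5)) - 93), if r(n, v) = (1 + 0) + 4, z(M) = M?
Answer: -1088084/73 ≈ -14905.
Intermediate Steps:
r(n, v) = 5 (r(n, v) = 1 + 4 = 5)
V(q) = 1 (V(q) = -(q/q + 6/(-1))/5 = -(1 + 6*(-1))/5 = -(1 - 6)/5 = -⅕*(-5) = 1)
(1/(275 - 202) + 162)*(V(r(z(5), -5)) - 93) = (1/(275 - 202) + 162)*(1 - 93) = (1/73 + 162)*(-92) = (11827/73)*(-92) = -1088084/73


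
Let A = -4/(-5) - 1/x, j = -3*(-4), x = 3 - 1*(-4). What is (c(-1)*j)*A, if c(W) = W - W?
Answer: 0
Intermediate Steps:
x = 7 (x = 3 + 4 = 7)
c(W) = 0
j = 12
A = 23/35 (A = -4/(-5) - 1/7 = -4*(-⅕) - 1*⅐ = ⅘ - ⅐ = 23/35 ≈ 0.65714)
(c(-1)*j)*A = (0*12)*(23/35) = 0*(23/35) = 0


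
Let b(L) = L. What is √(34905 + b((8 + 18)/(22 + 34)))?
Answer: √6841471/14 ≈ 186.83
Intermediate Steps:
√(34905 + b((8 + 18)/(22 + 34))) = √(34905 + (8 + 18)/(22 + 34)) = √(34905 + 26/56) = √(34905 + 26*(1/56)) = √(34905 + 13/28) = √(977353/28) = √6841471/14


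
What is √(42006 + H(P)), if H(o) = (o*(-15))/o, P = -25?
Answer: √41991 ≈ 204.92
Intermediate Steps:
H(o) = -15 (H(o) = (-15*o)/o = -15)
√(42006 + H(P)) = √(42006 - 15) = √41991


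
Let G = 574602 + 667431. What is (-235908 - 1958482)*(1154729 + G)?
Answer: -5259430565180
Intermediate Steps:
G = 1242033
(-235908 - 1958482)*(1154729 + G) = (-235908 - 1958482)*(1154729 + 1242033) = -2194390*2396762 = -5259430565180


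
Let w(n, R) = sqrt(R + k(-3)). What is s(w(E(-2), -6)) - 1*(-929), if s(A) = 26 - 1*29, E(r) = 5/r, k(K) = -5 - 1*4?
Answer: 926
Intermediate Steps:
k(K) = -9 (k(K) = -5 - 4 = -9)
w(n, R) = sqrt(-9 + R) (w(n, R) = sqrt(R - 9) = sqrt(-9 + R))
s(A) = -3 (s(A) = 26 - 29 = -3)
s(w(E(-2), -6)) - 1*(-929) = -3 - 1*(-929) = -3 + 929 = 926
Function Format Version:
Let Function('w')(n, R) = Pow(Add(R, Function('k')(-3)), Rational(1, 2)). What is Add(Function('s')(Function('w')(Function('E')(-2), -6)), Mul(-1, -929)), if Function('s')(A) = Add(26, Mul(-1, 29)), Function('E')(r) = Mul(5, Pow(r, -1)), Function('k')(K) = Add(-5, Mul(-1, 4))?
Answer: 926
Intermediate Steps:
Function('k')(K) = -9 (Function('k')(K) = Add(-5, -4) = -9)
Function('w')(n, R) = Pow(Add(-9, R), Rational(1, 2)) (Function('w')(n, R) = Pow(Add(R, -9), Rational(1, 2)) = Pow(Add(-9, R), Rational(1, 2)))
Function('s')(A) = -3 (Function('s')(A) = Add(26, -29) = -3)
Add(Function('s')(Function('w')(Function('E')(-2), -6)), Mul(-1, -929)) = Add(-3, Mul(-1, -929)) = Add(-3, 929) = 926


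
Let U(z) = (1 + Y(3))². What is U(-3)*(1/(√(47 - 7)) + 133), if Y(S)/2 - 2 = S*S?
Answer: 70357 + 529*√10/20 ≈ 70441.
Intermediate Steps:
Y(S) = 4 + 2*S² (Y(S) = 4 + 2*(S*S) = 4 + 2*S²)
U(z) = 529 (U(z) = (1 + (4 + 2*3²))² = (1 + (4 + 2*9))² = (1 + (4 + 18))² = (1 + 22)² = 23² = 529)
U(-3)*(1/(√(47 - 7)) + 133) = 529*(1/(√(47 - 7)) + 133) = 529*(1/(√40) + 133) = 529*(1/(2*√10) + 133) = 529*(√10/20 + 133) = 529*(133 + √10/20) = 70357 + 529*√10/20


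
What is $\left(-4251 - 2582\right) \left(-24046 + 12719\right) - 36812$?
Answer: $77360579$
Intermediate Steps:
$\left(-4251 - 2582\right) \left(-24046 + 12719\right) - 36812 = \left(-6833\right) \left(-11327\right) - 36812 = 77397391 - 36812 = 77360579$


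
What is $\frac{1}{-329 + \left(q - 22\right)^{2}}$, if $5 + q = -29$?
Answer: $\frac{1}{2807} \approx 0.00035625$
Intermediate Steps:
$q = -34$ ($q = -5 - 29 = -34$)
$\frac{1}{-329 + \left(q - 22\right)^{2}} = \frac{1}{-329 + \left(-34 - 22\right)^{2}} = \frac{1}{-329 + \left(-56\right)^{2}} = \frac{1}{-329 + 3136} = \frac{1}{2807}$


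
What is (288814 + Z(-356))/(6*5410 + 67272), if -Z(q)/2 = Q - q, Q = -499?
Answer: 72275/24933 ≈ 2.8988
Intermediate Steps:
Z(q) = 998 + 2*q (Z(q) = -2*(-499 - q) = 998 + 2*q)
(288814 + Z(-356))/(6*5410 + 67272) = (288814 + (998 + 2*(-356)))/(6*5410 + 67272) = (288814 + (998 - 712))/(32460 + 67272) = (288814 + 286)/99732 = 289100*(1/99732) = 72275/24933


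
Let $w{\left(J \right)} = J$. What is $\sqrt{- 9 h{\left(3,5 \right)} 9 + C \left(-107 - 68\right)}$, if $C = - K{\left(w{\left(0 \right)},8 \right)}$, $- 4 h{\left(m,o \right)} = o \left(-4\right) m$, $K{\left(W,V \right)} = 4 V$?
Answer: $\sqrt{4385} \approx 66.219$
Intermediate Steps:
$h{\left(m,o \right)} = m o$ ($h{\left(m,o \right)} = - \frac{o \left(-4\right) m}{4} = - \frac{- 4 o m}{4} = - \frac{\left(-4\right) m o}{4} = m o$)
$C = -32$ ($C = - 4 \cdot 8 = \left(-1\right) 32 = -32$)
$\sqrt{- 9 h{\left(3,5 \right)} 9 + C \left(-107 - 68\right)} = \sqrt{- 9 \cdot 3 \cdot 5 \cdot 9 - 32 \left(-107 - 68\right)} = \sqrt{\left(-9\right) 15 \cdot 9 - -5600} = \sqrt{\left(-135\right) 9 + 5600} = \sqrt{-1215 + 5600} = \sqrt{4385}$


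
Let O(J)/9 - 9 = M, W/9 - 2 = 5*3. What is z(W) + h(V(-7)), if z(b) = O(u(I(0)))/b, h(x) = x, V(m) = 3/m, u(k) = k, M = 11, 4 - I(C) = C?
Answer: 89/119 ≈ 0.74790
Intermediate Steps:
I(C) = 4 - C
W = 153 (W = 18 + 9*(5*3) = 18 + 9*15 = 18 + 135 = 153)
O(J) = 180 (O(J) = 81 + 9*11 = 81 + 99 = 180)
z(b) = 180/b
z(W) + h(V(-7)) = 180/153 + 3/(-7) = 180*(1/153) + 3*(-⅐) = 20/17 - 3/7 = 89/119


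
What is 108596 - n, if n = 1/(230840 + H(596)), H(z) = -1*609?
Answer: 25002165675/230231 ≈ 1.0860e+5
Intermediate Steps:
H(z) = -609
n = 1/230231 (n = 1/(230840 - 609) = 1/230231 ≈ 4.3435e-6)
108596 - n = 108596 - 1*1/230231 = 108596 - 1/230231 = 25002165675/230231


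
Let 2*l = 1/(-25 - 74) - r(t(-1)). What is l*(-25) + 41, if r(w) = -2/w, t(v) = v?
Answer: 13093/198 ≈ 66.126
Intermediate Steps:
l = -199/198 (l = (1/(-25 - 74) - (-2)/(-1))/2 = (1/(-99) - (-2)*(-1))/2 = (-1/99 - 1*2)/2 = (-1/99 - 2)/2 = (½)*(-199/99) = -199/198 ≈ -1.0051)
l*(-25) + 41 = -199/198*(-25) + 41 = 4975/198 + 41 = 13093/198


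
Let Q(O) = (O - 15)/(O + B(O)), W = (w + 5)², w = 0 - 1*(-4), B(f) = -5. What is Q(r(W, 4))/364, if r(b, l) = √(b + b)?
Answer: 87/49868 - 45*√2/24934 ≈ -0.00080772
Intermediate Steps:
w = 4 (w = 0 + 4 = 4)
W = 81 (W = (4 + 5)² = 9² = 81)
r(b, l) = √2*√b (r(b, l) = √(2*b) = √2*√b)
Q(O) = (-15 + O)/(-5 + O) (Q(O) = (O - 15)/(O - 5) = (-15 + O)/(-5 + O))
Q(r(W, 4))/364 = ((-15 + √2*√81)/(-5 + √2*√81))/364 = ((-15 + √2*9)/(-5 + √2*9))*(1/364) = ((-15 + 9*√2)/(-5 + 9*√2))*(1/364) = (-15 + 9*√2)/(364*(-5 + 9*√2))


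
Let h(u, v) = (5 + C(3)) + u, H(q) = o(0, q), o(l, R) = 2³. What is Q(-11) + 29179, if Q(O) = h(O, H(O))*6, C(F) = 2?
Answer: 29155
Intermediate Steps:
o(l, R) = 8
H(q) = 8
h(u, v) = 7 + u (h(u, v) = (5 + 2) + u = 7 + u)
Q(O) = 42 + 6*O (Q(O) = (7 + O)*6 = 42 + 6*O)
Q(-11) + 29179 = (42 + 6*(-11)) + 29179 = (42 - 66) + 29179 = -24 + 29179 = 29155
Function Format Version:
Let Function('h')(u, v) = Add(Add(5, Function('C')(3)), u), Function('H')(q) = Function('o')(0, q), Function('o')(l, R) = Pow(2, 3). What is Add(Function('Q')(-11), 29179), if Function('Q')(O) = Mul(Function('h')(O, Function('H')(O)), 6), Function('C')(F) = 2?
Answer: 29155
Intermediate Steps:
Function('o')(l, R) = 8
Function('H')(q) = 8
Function('h')(u, v) = Add(7, u) (Function('h')(u, v) = Add(Add(5, 2), u) = Add(7, u))
Function('Q')(O) = Add(42, Mul(6, O)) (Function('Q')(O) = Mul(Add(7, O), 6) = Add(42, Mul(6, O)))
Add(Function('Q')(-11), 29179) = Add(Add(42, Mul(6, -11)), 29179) = Add(Add(42, -66), 29179) = Add(-24, 29179) = 29155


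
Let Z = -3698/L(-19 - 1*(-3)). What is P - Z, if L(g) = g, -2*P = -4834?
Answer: 17487/8 ≈ 2185.9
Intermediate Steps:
P = 2417 (P = -½*(-4834) = 2417)
Z = 1849/8 (Z = -3698/(-19 - 1*(-3)) = -3698/(-19 + 3) = -3698/(-16) = -3698*(-1/16) = 1849/8 ≈ 231.13)
P - Z = 2417 - 1*1849/8 = 2417 - 1849/8 = 17487/8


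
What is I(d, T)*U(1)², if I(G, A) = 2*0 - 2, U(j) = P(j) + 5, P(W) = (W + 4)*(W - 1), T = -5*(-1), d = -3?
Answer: -50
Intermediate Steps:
T = 5
P(W) = (-1 + W)*(4 + W) (P(W) = (4 + W)*(-1 + W) = (-1 + W)*(4 + W))
U(j) = 1 + j² + 3*j (U(j) = (-4 + j² + 3*j) + 5 = 1 + j² + 3*j)
I(G, A) = -2 (I(G, A) = 0 - 2 = -2)
I(d, T)*U(1)² = -2*(1 + 1² + 3*1)² = -2*(1 + 1 + 3)² = -2*5² = -2*25 = -50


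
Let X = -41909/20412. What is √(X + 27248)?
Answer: √79449181/54 ≈ 165.06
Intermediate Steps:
X = -5987/2916 (X = -41909*1/20412 = -5987/2916 ≈ -2.0532)
√(X + 27248) = √(-5987/2916 + 27248) = √(79449181/2916) = √79449181/54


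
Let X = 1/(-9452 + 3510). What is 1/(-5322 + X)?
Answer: -5942/31623325 ≈ -0.00018790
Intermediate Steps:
X = -1/5942 (X = 1/(-5942) = -1/5942 ≈ -0.00016829)
1/(-5322 + X) = 1/(-5322 - 1/5942) = 1/(-31623325/5942) = -5942/31623325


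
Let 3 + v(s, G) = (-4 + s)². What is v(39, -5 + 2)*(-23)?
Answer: -28106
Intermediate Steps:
v(s, G) = -3 + (-4 + s)²
v(39, -5 + 2)*(-23) = (-3 + (-4 + 39)²)*(-23) = (-3 + 35²)*(-23) = (-3 + 1225)*(-23) = 1222*(-23) = -28106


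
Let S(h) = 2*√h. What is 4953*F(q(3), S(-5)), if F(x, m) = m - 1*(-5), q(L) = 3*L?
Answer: 24765 + 9906*I*√5 ≈ 24765.0 + 22151.0*I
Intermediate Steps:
F(x, m) = 5 + m (F(x, m) = m + 5 = 5 + m)
4953*F(q(3), S(-5)) = 4953*(5 + 2*√(-5)) = 4953*(5 + 2*(I*√5)) = 4953*(5 + 2*I*√5) = 24765 + 9906*I*√5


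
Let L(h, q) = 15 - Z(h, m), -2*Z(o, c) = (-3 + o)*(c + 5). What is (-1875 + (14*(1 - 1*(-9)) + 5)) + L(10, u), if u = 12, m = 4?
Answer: -3367/2 ≈ -1683.5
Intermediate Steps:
Z(o, c) = -(-3 + o)*(5 + c)/2 (Z(o, c) = -(-3 + o)*(c + 5)/2 = -(-3 + o)*(5 + c)/2)
L(h, q) = 3/2 + 9*h/2 (L(h, q) = 15 - (15/2 - 5*h/2 + (3/2)*4 - ½*4*h) = 15 - (15/2 - 5*h/2 + 6 - 2*h) = 15 - (27/2 - 9*h/2) = 15 + (-27/2 + 9*h/2) = 3/2 + 9*h/2)
(-1875 + (14*(1 - 1*(-9)) + 5)) + L(10, u) = (-1875 + (14*(1 - 1*(-9)) + 5)) + (3/2 + (9/2)*10) = (-1875 + (14*(1 + 9) + 5)) + (3/2 + 45) = (-1875 + (14*10 + 5)) + 93/2 = (-1875 + (140 + 5)) + 93/2 = (-1875 + 145) + 93/2 = -1730 + 93/2 = -3367/2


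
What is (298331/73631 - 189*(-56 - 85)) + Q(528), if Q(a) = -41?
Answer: 1959471979/73631 ≈ 26612.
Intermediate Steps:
(298331/73631 - 189*(-56 - 85)) + Q(528) = (298331/73631 - 189*(-56 - 85)) - 41 = (298331*(1/73631) - 189*(-141)) - 41 = (298331/73631 + 26649) - 41 = 1962490850/73631 - 41 = 1959471979/73631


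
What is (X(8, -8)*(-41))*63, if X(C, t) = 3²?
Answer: -23247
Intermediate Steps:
X(C, t) = 9
(X(8, -8)*(-41))*63 = (9*(-41))*63 = -369*63 = -23247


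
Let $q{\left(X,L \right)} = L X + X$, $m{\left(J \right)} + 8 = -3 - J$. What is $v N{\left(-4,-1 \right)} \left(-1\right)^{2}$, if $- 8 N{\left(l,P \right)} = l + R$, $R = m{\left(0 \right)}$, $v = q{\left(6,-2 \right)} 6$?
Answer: $- \frac{135}{2} \approx -67.5$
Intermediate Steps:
$m{\left(J \right)} = -11 - J$ ($m{\left(J \right)} = -8 - \left(3 + J\right) = -11 - J$)
$q{\left(X,L \right)} = X + L X$
$v = -36$ ($v = 6 \left(1 - 2\right) 6 = 6 \left(-1\right) 6 = \left(-6\right) 6 = -36$)
$R = -11$ ($R = -11 - 0 = -11 + 0 = -11$)
$N{\left(l,P \right)} = \frac{11}{8} - \frac{l}{8}$ ($N{\left(l,P \right)} = - \frac{l - 11}{8} = - \frac{-11 + l}{8} = \frac{11}{8} - \frac{l}{8}$)
$v N{\left(-4,-1 \right)} \left(-1\right)^{2} = - 36 \left(\frac{11}{8} - - \frac{1}{2}\right) \left(-1\right)^{2} = - 36 \left(\frac{11}{8} + \frac{1}{2}\right) 1 = \left(-36\right) \frac{15}{8} \cdot 1 = \left(- \frac{135}{2}\right) 1 = - \frac{135}{2}$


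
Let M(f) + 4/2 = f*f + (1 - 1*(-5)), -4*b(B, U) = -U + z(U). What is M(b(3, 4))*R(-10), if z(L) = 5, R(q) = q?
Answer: -325/8 ≈ -40.625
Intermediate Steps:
b(B, U) = -5/4 + U/4 (b(B, U) = -(-U + 5)/4 = -(5 - U)/4 = -5/4 + U/4)
M(f) = 4 + f² (M(f) = -2 + (f*f + (1 - 1*(-5))) = -2 + (f² + (1 + 5)) = -2 + (f² + 6) = -2 + (6 + f²) = 4 + f²)
M(b(3, 4))*R(-10) = (4 + (-5/4 + (¼)*4)²)*(-10) = (4 + (-5/4 + 1)²)*(-10) = (4 + (-¼)²)*(-10) = (4 + 1/16)*(-10) = (65/16)*(-10) = -325/8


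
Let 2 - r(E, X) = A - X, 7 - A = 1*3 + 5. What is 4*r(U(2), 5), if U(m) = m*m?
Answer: 32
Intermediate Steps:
U(m) = m**2
A = -1 (A = 7 - (1*3 + 5) = 7 - (3 + 5) = 7 - 1*8 = 7 - 8 = -1)
r(E, X) = 3 + X (r(E, X) = 2 - (-1 - X) = 2 + (1 + X) = 3 + X)
4*r(U(2), 5) = 4*(3 + 5) = 4*8 = 32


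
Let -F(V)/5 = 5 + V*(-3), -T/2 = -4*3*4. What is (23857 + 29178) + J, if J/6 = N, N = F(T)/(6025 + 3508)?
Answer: 505591145/9533 ≈ 53036.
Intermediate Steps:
T = 96 (T = -2*(-4*3)*4 = -(-24)*4 = -2*(-48) = 96)
F(V) = -25 + 15*V (F(V) = -5*(5 + V*(-3)) = -5*(5 - 3*V) = -25 + 15*V)
N = 1415/9533 (N = (-25 + 15*96)/(6025 + 3508) = (-25 + 1440)/9533 = 1415*(1/9533) = 1415/9533 ≈ 0.14843)
J = 8490/9533 (J = 6*(1415/9533) = 8490/9533 ≈ 0.89059)
(23857 + 29178) + J = (23857 + 29178) + 8490/9533 = 53035 + 8490/9533 = 505591145/9533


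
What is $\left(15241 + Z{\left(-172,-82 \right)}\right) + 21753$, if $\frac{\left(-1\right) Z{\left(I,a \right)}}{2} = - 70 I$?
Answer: $12914$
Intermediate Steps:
$Z{\left(I,a \right)} = 140 I$ ($Z{\left(I,a \right)} = - 2 \left(- 70 I\right) = 140 I$)
$\left(15241 + Z{\left(-172,-82 \right)}\right) + 21753 = \left(15241 + 140 \left(-172\right)\right) + 21753 = \left(15241 - 24080\right) + 21753 = -8839 + 21753 = 12914$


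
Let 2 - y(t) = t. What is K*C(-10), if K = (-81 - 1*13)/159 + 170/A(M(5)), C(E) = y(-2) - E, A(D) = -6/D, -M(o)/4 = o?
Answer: 420028/53 ≈ 7925.1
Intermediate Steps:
M(o) = -4*o
y(t) = 2 - t
C(E) = 4 - E (C(E) = (2 - 1*(-2)) - E = (2 + 2) - E = 4 - E)
K = 30002/53 (K = (-81 - 1*13)/159 + 170/((-6/((-4*5)))) = (-81 - 13)*(1/159) + 170/((-6/(-20))) = -94*1/159 + 170/((-6*(-1/20))) = -94/159 + 170/(3/10) = -94/159 + 170*(10/3) = -94/159 + 1700/3 = 30002/53 ≈ 566.08)
K*C(-10) = 30002*(4 - 1*(-10))/53 = 30002*(4 + 10)/53 = (30002/53)*14 = 420028/53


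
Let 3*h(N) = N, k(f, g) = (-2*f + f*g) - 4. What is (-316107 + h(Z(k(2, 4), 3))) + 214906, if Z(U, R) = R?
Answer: -101200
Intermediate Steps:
k(f, g) = -4 - 2*f + f*g
h(N) = N/3
(-316107 + h(Z(k(2, 4), 3))) + 214906 = (-316107 + (1/3)*3) + 214906 = (-316107 + 1) + 214906 = -316106 + 214906 = -101200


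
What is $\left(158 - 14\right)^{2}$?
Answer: $20736$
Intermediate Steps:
$\left(158 - 14\right)^{2} = 144^{2} = 20736$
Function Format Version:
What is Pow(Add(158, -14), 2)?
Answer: 20736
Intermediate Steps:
Pow(Add(158, -14), 2) = Pow(144, 2) = 20736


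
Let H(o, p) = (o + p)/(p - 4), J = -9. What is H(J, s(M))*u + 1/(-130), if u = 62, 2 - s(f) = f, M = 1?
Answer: 64477/390 ≈ 165.33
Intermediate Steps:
s(f) = 2 - f
H(o, p) = (o + p)/(-4 + p)
H(J, s(M))*u + 1/(-130) = ((-9 + (2 - 1*1))/(-4 + (2 - 1*1)))*62 + 1/(-130) = ((-9 + (2 - 1))/(-4 + (2 - 1)))*62 - 1/130 = ((-9 + 1)/(-4 + 1))*62 - 1/130 = (-8/(-3))*62 - 1/130 = -⅓*(-8)*62 - 1/130 = (8/3)*62 - 1/130 = 496/3 - 1/130 = 64477/390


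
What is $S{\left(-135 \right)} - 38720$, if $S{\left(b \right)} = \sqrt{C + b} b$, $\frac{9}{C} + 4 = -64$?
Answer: $-38720 - \frac{405 i \sqrt{17357}}{34} \approx -38720.0 - 1569.3 i$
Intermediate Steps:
$C = - \frac{9}{68}$ ($C = \frac{9}{-4 - 64} = \frac{9}{-68} = 9 \left(- \frac{1}{68}\right) = - \frac{9}{68} \approx -0.13235$)
$S{\left(b \right)} = b \sqrt{- \frac{9}{68} + b}$ ($S{\left(b \right)} = \sqrt{- \frac{9}{68} + b} b = b \sqrt{- \frac{9}{68} + b}$)
$S{\left(-135 \right)} - 38720 = \frac{1}{34} \left(-135\right) \sqrt{-153 + 1156 \left(-135\right)} - 38720 = \frac{1}{34} \left(-135\right) \sqrt{-153 - 156060} - 38720 = \frac{1}{34} \left(-135\right) \sqrt{-156213} - 38720 = \frac{1}{34} \left(-135\right) 3 i \sqrt{17357} - 38720 = - \frac{405 i \sqrt{17357}}{34} - 38720 = -38720 - \frac{405 i \sqrt{17357}}{34}$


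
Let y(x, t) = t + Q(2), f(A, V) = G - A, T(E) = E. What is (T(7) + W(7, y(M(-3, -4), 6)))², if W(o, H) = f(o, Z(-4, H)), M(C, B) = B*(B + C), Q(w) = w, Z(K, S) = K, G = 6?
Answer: 36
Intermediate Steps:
f(A, V) = 6 - A
y(x, t) = 2 + t (y(x, t) = t + 2 = 2 + t)
W(o, H) = 6 - o
(T(7) + W(7, y(M(-3, -4), 6)))² = (7 + (6 - 1*7))² = (7 + (6 - 7))² = (7 - 1)² = 6² = 36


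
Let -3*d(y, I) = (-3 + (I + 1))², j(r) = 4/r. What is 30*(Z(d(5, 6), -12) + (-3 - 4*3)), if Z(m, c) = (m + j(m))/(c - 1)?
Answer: -11335/26 ≈ -435.96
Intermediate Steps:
d(y, I) = -(-2 + I)²/3 (d(y, I) = -(-3 + (I + 1))²/3 = -(-3 + (1 + I))²/3 = -(-2 + I)²/3)
Z(m, c) = (m + 4/m)/(-1 + c) (Z(m, c) = (m + 4/m)/(c - 1) = (m + 4/m)/(-1 + c))
30*(Z(d(5, 6), -12) + (-3 - 4*3)) = 30*((4 + (-(-2 + 6)²/3)²)/(((-(-2 + 6)²/3))*(-1 - 12)) + (-3 - 4*3)) = 30*((4 + (-⅓*4²)²)/(-⅓*4²*(-13)) + (-3 - 12)) = 30*(-1/13*(4 + (-⅓*16)²)/(-⅓*16) - 15) = 30*(-1/13*(4 + (-16/3)²)/(-16/3) - 15) = 30*(-3/16*(-1/13)*(4 + 256/9) - 15) = 30*(-3/16*(-1/13)*292/9 - 15) = 30*(73/156 - 15) = 30*(-2267/156) = -11335/26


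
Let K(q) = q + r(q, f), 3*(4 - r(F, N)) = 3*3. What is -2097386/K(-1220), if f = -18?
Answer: 2097386/1219 ≈ 1720.6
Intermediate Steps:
r(F, N) = 1 (r(F, N) = 4 - 3 = 1)
K(q) = 1 + q (K(q) = q + 1 = 1 + q)
-2097386/K(-1220) = -2097386/(1 - 1220) = -2097386/(-1219) = -2097386*(-1/1219) = 2097386/1219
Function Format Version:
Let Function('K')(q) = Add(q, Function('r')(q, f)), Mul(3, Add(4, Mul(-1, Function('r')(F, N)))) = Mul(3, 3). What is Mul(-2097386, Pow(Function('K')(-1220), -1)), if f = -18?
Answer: Rational(2097386, 1219) ≈ 1720.6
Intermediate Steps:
Function('r')(F, N) = 1 (Function('r')(F, N) = Add(4, Mul(Rational(-1, 3), Mul(3, 3))) = Add(4, Mul(Rational(-1, 3), 9)) = Add(4, -3) = 1)
Function('K')(q) = Add(1, q) (Function('K')(q) = Add(q, 1) = Add(1, q))
Mul(-2097386, Pow(Function('K')(-1220), -1)) = Mul(-2097386, Pow(Add(1, -1220), -1)) = Mul(-2097386, Pow(-1219, -1)) = Mul(-2097386, Rational(-1, 1219)) = Rational(2097386, 1219)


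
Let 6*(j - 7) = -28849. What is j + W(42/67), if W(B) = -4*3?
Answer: -28879/6 ≈ -4813.2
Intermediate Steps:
W(B) = -12
j = -28807/6 (j = 7 + (⅙)*(-28849) = 7 - 28849/6 = -28807/6 ≈ -4801.2)
j + W(42/67) = -28807/6 - 12 = -28879/6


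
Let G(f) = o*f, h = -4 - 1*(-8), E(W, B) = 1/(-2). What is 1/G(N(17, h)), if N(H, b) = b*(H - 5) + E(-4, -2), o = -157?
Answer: -2/14915 ≈ -0.00013409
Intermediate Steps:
E(W, B) = -1/2 (E(W, B) = 1*(-1/2) = -1/2)
h = 4 (h = -4 + 8 = 4)
N(H, b) = -1/2 + b*(-5 + H) (N(H, b) = b*(H - 5) - 1/2 = b*(-5 + H) - 1/2 = -1/2 + b*(-5 + H))
G(f) = -157*f
1/G(N(17, h)) = 1/(-157*(-1/2 - 5*4 + 17*4)) = 1/(-157*(-1/2 - 20 + 68)) = 1/(-157*95/2) = 1/(-14915/2) = -2/14915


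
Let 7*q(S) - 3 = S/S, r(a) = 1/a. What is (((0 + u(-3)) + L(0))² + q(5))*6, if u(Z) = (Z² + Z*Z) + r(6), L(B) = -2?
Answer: 66007/42 ≈ 1571.6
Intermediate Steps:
q(S) = 4/7 (q(S) = 3/7 + (S/S)/7 = 3/7 + (⅐)*1 = 3/7 + ⅐ = 4/7)
u(Z) = ⅙ + 2*Z² (u(Z) = (Z² + Z*Z) + 1/6 = (Z² + Z²) + ⅙ = 2*Z² + ⅙ = ⅙ + 2*Z²)
(((0 + u(-3)) + L(0))² + q(5))*6 = (((0 + (⅙ + 2*(-3)²)) - 2)² + 4/7)*6 = (((0 + (⅙ + 2*9)) - 2)² + 4/7)*6 = (((0 + (⅙ + 18)) - 2)² + 4/7)*6 = (((0 + 109/6) - 2)² + 4/7)*6 = ((109/6 - 2)² + 4/7)*6 = ((97/6)² + 4/7)*6 = (9409/36 + 4/7)*6 = (66007/252)*6 = 66007/42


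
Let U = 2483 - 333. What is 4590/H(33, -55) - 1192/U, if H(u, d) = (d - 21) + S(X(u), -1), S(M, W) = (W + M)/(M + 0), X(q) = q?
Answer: -82152973/1330850 ≈ -61.730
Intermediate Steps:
U = 2150
S(M, W) = (M + W)/M
H(u, d) = -21 + d + (-1 + u)/u (H(u, d) = (d - 21) + (u - 1)/u = (-21 + d) + (-1 + u)/u = -21 + d + (-1 + u)/u)
4590/H(33, -55) - 1192/U = 4590/(-20 - 55 - 1/33) - 1192/2150 = 4590/(-20 - 55 - 1*1/33) - 1192*1/2150 = 4590/(-20 - 55 - 1/33) - 596/1075 = 4590/(-2476/33) - 596/1075 = 4590*(-33/2476) - 596/1075 = -75735/1238 - 596/1075 = -82152973/1330850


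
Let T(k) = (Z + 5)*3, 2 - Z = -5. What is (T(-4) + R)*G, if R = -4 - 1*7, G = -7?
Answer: -175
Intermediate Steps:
Z = 7 (Z = 2 - 1*(-5) = 2 + 5 = 7)
R = -11 (R = -4 - 7 = -11)
T(k) = 36 (T(k) = (7 + 5)*3 = 12*3 = 36)
(T(-4) + R)*G = (36 - 11)*(-7) = 25*(-7) = -175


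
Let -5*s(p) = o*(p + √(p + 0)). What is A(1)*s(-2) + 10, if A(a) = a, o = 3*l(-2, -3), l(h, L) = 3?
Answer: 68/5 - 9*I*√2/5 ≈ 13.6 - 2.5456*I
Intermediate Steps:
o = 9 (o = 3*3 = 9)
s(p) = -9*p/5 - 9*√p/5 (s(p) = -9*(p + √(p + 0))/5 = -9*(p + √p)/5 = -(9*p + 9*√p)/5 = -9*p/5 - 9*√p/5)
A(1)*s(-2) + 10 = 1*(-9/5*(-2) - 9*I*√2/5) + 10 = 1*(18/5 - 9*I*√2/5) + 10 = (18/5 - 9*I*√2/5) + 10 = 68/5 - 9*I*√2/5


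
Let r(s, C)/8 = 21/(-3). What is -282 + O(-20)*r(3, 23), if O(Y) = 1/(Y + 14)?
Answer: -818/3 ≈ -272.67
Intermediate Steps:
r(s, C) = -56 (r(s, C) = 8*(21/(-3)) = 8*(21*(-⅓)) = 8*(-7) = -56)
O(Y) = 1/(14 + Y)
-282 + O(-20)*r(3, 23) = -282 - 56/(14 - 20) = -282 - 56/(-6) = -282 - ⅙*(-56) = -282 + 28/3 = -818/3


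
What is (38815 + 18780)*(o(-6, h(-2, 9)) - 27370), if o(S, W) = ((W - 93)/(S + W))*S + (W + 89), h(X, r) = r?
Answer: -1561054880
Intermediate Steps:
o(S, W) = 89 + W + S*(-93 + W)/(S + W) (o(S, W) = ((-93 + W)/(S + W))*S + (89 + W) = S*(-93 + W)/(S + W) + (89 + W) = 89 + W + S*(-93 + W)/(S + W))
(38815 + 18780)*(o(-6, h(-2, 9)) - 27370) = (38815 + 18780)*((9² - 4*(-6) + 89*9 + 2*(-6)*9)/(-6 + 9) - 27370) = 57595*((81 + 24 + 801 - 108)/3 - 27370) = 57595*((⅓)*798 - 27370) = 57595*(266 - 27370) = 57595*(-27104) = -1561054880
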